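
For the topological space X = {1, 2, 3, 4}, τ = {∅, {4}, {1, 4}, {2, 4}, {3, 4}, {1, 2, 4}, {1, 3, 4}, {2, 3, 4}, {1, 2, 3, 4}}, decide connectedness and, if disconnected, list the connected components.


(X, τ) is connected.

Find clopen sets (U ∈ τ with X ∖ U ∈ τ):
  U = ∅, X ∖ U = {1, 2, 3, 4} — both open, so U is clopen.
  U = {1, 2, 3, 4}, X ∖ U = ∅ — both open, so U is clopen.
Only trivial clopens (∅ and X) exist, so (X, τ) is connected.
Compute connected components by grouping points that agree on all clopens:
  component: {1, 2, 3, 4}


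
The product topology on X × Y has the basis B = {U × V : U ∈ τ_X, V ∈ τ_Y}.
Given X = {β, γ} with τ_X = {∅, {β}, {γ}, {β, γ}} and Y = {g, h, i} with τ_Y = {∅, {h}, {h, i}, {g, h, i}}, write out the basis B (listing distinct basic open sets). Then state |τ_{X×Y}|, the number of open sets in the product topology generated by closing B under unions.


Basis B = {∅ × ∅, {β} × {h}, {γ} × {h}, {β} × {h, i}, {β, γ} × {h}, {γ} × {h, i}, {β} × {g, h, i}, {γ} × {g, h, i}, {β, γ} × {h, i}, {β, γ} × {g, h, i}}; |τ_{X×Y}| = 16.

Enumerate products U × V with U ∈ τ_X, V ∈ τ_Y (deduplicated):
  ∅ × ∅ = {} (∅)
  {β} × {h} = {(β,h)}
  {γ} × {h} = {(γ,h)}
  {β} × {h, i} = {(β,h), (β,i)}
  {β, γ} × {h} = {(β,h), (γ,h)}
  {γ} × {h, i} = {(γ,h), (γ,i)}
  {β} × {g, h, i} = {(β,g), (β,h), (β,i)}
  {γ} × {g, h, i} = {(γ,g), (γ,h), (γ,i)}
  {β, γ} × {h, i} = {(β,h), (β,i), (γ,h), (γ,i)}
  {β, γ} × {g, h, i} = {(β,g), (β,h), (β,i), (γ,g), (γ,h), (γ,i)}
These 10 distinct sets form the basis B.
Close under arbitrary unions to get τ_{X×Y}; counting gives |τ_{X×Y}| = 16.


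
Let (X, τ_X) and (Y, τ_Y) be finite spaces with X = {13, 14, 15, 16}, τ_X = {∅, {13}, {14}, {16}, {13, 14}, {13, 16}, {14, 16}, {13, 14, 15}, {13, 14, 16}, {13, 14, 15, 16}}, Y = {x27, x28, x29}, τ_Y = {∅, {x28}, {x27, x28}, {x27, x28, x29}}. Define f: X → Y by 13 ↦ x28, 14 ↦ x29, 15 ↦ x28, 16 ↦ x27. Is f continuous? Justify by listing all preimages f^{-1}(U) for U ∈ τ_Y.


f is NOT continuous.

Compute f^{-1}(U) for each U ∈ τ_Y:
  U = ∅: f^{-1}(U) = ∅ ∈ τ_X ✓.
  U = {x28}: f^{-1}(U) = {13, 15} ∉ τ_X ✗.
  U = {x27, x28}: f^{-1}(U) = {13, 15, 16} ∉ τ_X ✗.
  U = {x27, x28, x29}: f^{-1}(U) = {13, 14, 15, 16} ∈ τ_X ✓.
Found U = {x28} with f^{-1}(U) = {13, 15} not in τ_X. Therefore f is NOT continuous.


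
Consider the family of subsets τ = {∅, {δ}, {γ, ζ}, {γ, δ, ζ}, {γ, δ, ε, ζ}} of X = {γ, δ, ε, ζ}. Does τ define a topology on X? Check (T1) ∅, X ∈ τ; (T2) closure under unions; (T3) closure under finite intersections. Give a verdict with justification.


τ IS a topology on X.

Axiom (T1): ∅ ∈ τ? Yes; X ∈ τ? Yes.
Axiom (T2/T3): check pairwise unions and intersections of members of τ.
All pairwise intersections and unions checked — each lies in τ. Therefore τ satisfies (T1), (T2), (T3): it IS a topology on X.


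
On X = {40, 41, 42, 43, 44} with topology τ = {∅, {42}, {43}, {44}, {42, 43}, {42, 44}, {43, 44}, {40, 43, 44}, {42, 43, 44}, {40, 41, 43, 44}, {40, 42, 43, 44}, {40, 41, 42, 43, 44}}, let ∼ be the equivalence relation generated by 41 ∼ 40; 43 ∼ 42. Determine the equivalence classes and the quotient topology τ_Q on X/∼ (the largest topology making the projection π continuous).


X/∼ = {[40=41], [42=43], [44]}; |τ_Q| = 5.

Equivalence classes: [40=41], [42=43], [44].
Quotient map π: X → X/∼ sends 40 ↦ [40=41], 41 ↦ [40=41], 42 ↦ [42=43], 43 ↦ [42=43], 44 ↦ [44].
For each subset V ⊆ X/∼, compute π^{-1}(V) ⊆ X and check whether π^{-1}(V) ∈ τ. V is open in τ_Q iff π^{-1}(V) ∈ τ.
  V = {}: π^{-1}(V) = ∅ ∈ τ ✓.
  V = {[40=41]}: π^{-1}(V) = {40, 41} ∉ τ ✗.
  V = {[42=43]}: π^{-1}(V) = {42, 43} ∈ τ ✓.
  V = {[40=41], [42=43]}: π^{-1}(V) = {40, 41, 42, 43} ∉ τ ✗.
  V = {[44]}: π^{-1}(V) = {44} ∈ τ ✓.
  V = {[40=41], [44]}: π^{-1}(V) = {40, 41, 44} ∉ τ ✗.
  V = {[42=43], [44]}: π^{-1}(V) = {42, 43, 44} ∈ τ ✓.
  V = {[40=41], [42=43], [44]}: π^{-1}(V) = {40, 41, 42, 43, 44} ∈ τ ✓.
Open sets in the quotient: τ_Q = {{}, {[42=43]}, {[44]}, {[42=43], [44]}, {[40=41], [42=43], [44]}} (5 elements).


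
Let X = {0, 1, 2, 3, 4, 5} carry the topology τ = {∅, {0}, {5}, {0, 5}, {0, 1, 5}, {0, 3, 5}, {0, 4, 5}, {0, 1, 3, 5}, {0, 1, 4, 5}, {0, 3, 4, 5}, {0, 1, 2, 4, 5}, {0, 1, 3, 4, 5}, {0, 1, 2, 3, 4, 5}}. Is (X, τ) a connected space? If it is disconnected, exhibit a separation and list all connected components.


(X, τ) is connected.

Find clopen sets (U ∈ τ with X ∖ U ∈ τ):
  U = ∅, X ∖ U = {0, 1, 2, 3, 4, 5} — both open, so U is clopen.
  U = {0, 1, 2, 3, 4, 5}, X ∖ U = ∅ — both open, so U is clopen.
Only trivial clopens (∅ and X) exist, so (X, τ) is connected.
Compute connected components by grouping points that agree on all clopens:
  component: {0, 1, 2, 3, 4, 5}


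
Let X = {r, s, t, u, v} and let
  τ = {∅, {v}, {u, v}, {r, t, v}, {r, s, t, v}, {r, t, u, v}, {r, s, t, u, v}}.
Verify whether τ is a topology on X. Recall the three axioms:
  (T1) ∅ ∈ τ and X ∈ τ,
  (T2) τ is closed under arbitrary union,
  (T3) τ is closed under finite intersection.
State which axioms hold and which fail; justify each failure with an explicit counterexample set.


τ IS a topology on X.

Axiom (T1): ∅ ∈ τ? Yes; X ∈ τ? Yes.
Axiom (T2/T3): check pairwise unions and intersections of members of τ.
All pairwise intersections and unions checked — each lies in τ. Therefore τ satisfies (T1), (T2), (T3): it IS a topology on X.


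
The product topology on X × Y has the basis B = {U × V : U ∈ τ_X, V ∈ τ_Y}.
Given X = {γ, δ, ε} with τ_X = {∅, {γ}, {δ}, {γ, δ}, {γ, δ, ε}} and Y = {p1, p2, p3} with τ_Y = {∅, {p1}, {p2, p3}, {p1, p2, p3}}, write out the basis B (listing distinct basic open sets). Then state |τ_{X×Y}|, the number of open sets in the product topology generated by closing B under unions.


Basis B = {∅ × ∅, {γ} × {p1}, {δ} × {p1}, {γ, δ} × {p1}, {γ} × {p2, p3}, {δ} × {p2, p3}, {γ} × {p1, p2, p3}, {γ, δ, ε} × {p1}, {δ} × {p1, p2, p3}, {γ, δ} × {p2, p3}, {γ, δ} × {p1, p2, p3}, {γ, δ, ε} × {p2, p3}, {γ, δ, ε} × {p1, p2, p3}}; |τ_{X×Y}| = 25.

Enumerate products U × V with U ∈ τ_X, V ∈ τ_Y (deduplicated):
  ∅ × ∅ = {} (∅)
  {γ} × {p1} = {(γ,p1)}
  {δ} × {p1} = {(δ,p1)}
  {γ, δ} × {p1} = {(γ,p1), (δ,p1)}
  {γ} × {p2, p3} = {(γ,p2), (γ,p3)}
  {δ} × {p2, p3} = {(δ,p2), (δ,p3)}
  {γ} × {p1, p2, p3} = {(γ,p1), (γ,p2), (γ,p3)}
  {γ, δ, ε} × {p1} = {(γ,p1), (δ,p1), (ε,p1)}
  {δ} × {p1, p2, p3} = {(δ,p1), (δ,p2), (δ,p3)}
  {γ, δ} × {p2, p3} = {(γ,p2), (γ,p3), (δ,p2), (δ,p3)}
  {γ, δ} × {p1, p2, p3} = {(γ,p1), (γ,p2), (γ,p3), (δ,p1), (δ,p2), (δ,p3)}
  {γ, δ, ε} × {p2, p3} = {(γ,p2), (γ,p3), (δ,p2), (δ,p3), (ε,p2), (ε,p3)}
  {γ, δ, ε} × {p1, p2, p3} = {(γ,p1), (γ,p2), (γ,p3), (δ,p1), (δ,p2), (δ,p3), (ε,p1), (ε,p2), (ε,p3)}
These 13 distinct sets form the basis B.
Close under arbitrary unions to get τ_{X×Y}; counting gives |τ_{X×Y}| = 25.


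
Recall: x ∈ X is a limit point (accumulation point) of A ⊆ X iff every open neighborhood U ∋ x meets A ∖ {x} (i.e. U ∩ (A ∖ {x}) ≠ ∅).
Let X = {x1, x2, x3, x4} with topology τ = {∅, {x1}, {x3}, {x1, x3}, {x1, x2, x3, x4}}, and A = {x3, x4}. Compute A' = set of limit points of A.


A' = {x2, x4}

For each x ∈ X, list the open sets U ∈ τ with x ∈ U, then check whether U ∩ (A ∖ {x}) ≠ ∅ for every such U.
  x = x1: open {x1} ∋ x has {x1} ∩ (A ∖ {x1}) = ∅, so x is NOT a limit point.
  x = x2: opens ∋ x are {x1, x2, x3, x4}; each meets A ∖ {x2}, so x IS a limit point.
  x = x3: open {x3} ∋ x has {x3} ∩ (A ∖ {x3}) = ∅, so x is NOT a limit point.
  x = x4: opens ∋ x are {x1, x2, x3, x4}; each meets A ∖ {x4}, so x IS a limit point.
Collecting: A' = {x2, x4}.


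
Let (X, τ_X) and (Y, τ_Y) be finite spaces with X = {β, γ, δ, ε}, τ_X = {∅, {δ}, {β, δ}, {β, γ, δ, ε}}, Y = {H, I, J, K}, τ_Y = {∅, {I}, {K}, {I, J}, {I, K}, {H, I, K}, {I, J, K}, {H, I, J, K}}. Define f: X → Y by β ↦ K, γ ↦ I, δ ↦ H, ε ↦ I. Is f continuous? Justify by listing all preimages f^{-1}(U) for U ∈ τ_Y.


f is NOT continuous.

Compute f^{-1}(U) for each U ∈ τ_Y:
  U = ∅: f^{-1}(U) = ∅ ∈ τ_X ✓.
  U = {I}: f^{-1}(U) = {γ, ε} ∉ τ_X ✗.
  U = {K}: f^{-1}(U) = {β} ∉ τ_X ✗.
  U = {I, J}: f^{-1}(U) = {γ, ε} ∉ τ_X ✗.
  U = {I, K}: f^{-1}(U) = {β, γ, ε} ∉ τ_X ✗.
  U = {H, I, K}: f^{-1}(U) = {β, γ, δ, ε} ∈ τ_X ✓.
  U = {I, J, K}: f^{-1}(U) = {β, γ, ε} ∉ τ_X ✗.
  U = {H, I, J, K}: f^{-1}(U) = {β, γ, δ, ε} ∈ τ_X ✓.
Found U = {I} with f^{-1}(U) = {γ, ε} not in τ_X. Therefore f is NOT continuous.


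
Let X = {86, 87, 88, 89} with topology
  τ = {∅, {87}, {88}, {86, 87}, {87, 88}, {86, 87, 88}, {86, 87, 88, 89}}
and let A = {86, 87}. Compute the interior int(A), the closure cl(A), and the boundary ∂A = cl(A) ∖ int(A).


int(A) = {86, 87}, cl(A) = {86, 87, 89}, ∂A = {89}.

Closed sets in (X, τ) are complements of opens:
  closed(X, τ) = {∅, {89}, {86, 89}, {88, 89}, {86, 87, 89}, {86, 88, 89}, {86, 87, 88, 89}}.
int(A) = ⋃ {U ∈ τ : U ⊆ A}. Opens contained in A: ∅, {87}, {86, 87}.
Taking the union of these: int(A) = {86, 87}.
cl(A) = ⋂ {C closed : A ⊆ C}. Closed sets containing A: {86, 87, 89}, {86, 87, 88, 89}.
Intersecting these: cl(A) = {86, 87, 89}.
∂A = cl(A) ∖ int(A) = {86, 87, 89} ∖ {86, 87} = {89}.


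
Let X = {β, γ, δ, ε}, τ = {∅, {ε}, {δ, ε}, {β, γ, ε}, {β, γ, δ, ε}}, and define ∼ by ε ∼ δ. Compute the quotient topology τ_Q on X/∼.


X/∼ = {[β], [γ], [δ=ε]}; |τ_Q| = 3.

Equivalence classes: [β], [γ], [δ=ε].
Quotient map π: X → X/∼ sends β ↦ [β], γ ↦ [γ], δ ↦ [δ=ε], ε ↦ [δ=ε].
For each subset V ⊆ X/∼, compute π^{-1}(V) ⊆ X and check whether π^{-1}(V) ∈ τ. V is open in τ_Q iff π^{-1}(V) ∈ τ.
  V = {}: π^{-1}(V) = ∅ ∈ τ ✓.
  V = {[β]}: π^{-1}(V) = {β} ∉ τ ✗.
  V = {[γ]}: π^{-1}(V) = {γ} ∉ τ ✗.
  V = {[β], [γ]}: π^{-1}(V) = {β, γ} ∉ τ ✗.
  V = {[δ=ε]}: π^{-1}(V) = {δ, ε} ∈ τ ✓.
  V = {[β], [δ=ε]}: π^{-1}(V) = {β, δ, ε} ∉ τ ✗.
  V = {[γ], [δ=ε]}: π^{-1}(V) = {γ, δ, ε} ∉ τ ✗.
  V = {[β], [γ], [δ=ε]}: π^{-1}(V) = {β, γ, δ, ε} ∈ τ ✓.
Open sets in the quotient: τ_Q = {{}, {[δ=ε]}, {[β], [γ], [δ=ε]}} (3 elements).


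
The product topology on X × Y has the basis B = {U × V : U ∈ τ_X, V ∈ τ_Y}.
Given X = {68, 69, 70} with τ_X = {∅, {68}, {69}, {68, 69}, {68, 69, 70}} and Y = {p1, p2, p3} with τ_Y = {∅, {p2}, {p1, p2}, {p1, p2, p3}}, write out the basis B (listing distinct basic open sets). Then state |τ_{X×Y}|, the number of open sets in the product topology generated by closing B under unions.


Basis B = {∅ × ∅, {68} × {p2}, {69} × {p2}, {68} × {p1, p2}, {68, 69} × {p2}, {69} × {p1, p2}, {68} × {p1, p2, p3}, {68, 69, 70} × {p2}, {69} × {p1, p2, p3}, {68, 69} × {p1, p2}, {68, 69} × {p1, p2, p3}, {68, 69, 70} × {p1, p2}, {68, 69, 70} × {p1, p2, p3}}; |τ_{X×Y}| = 30.

Enumerate products U × V with U ∈ τ_X, V ∈ τ_Y (deduplicated):
  ∅ × ∅ = {} (∅)
  {68} × {p2} = {(68,p2)}
  {69} × {p2} = {(69,p2)}
  {68} × {p1, p2} = {(68,p1), (68,p2)}
  {68, 69} × {p2} = {(68,p2), (69,p2)}
  {69} × {p1, p2} = {(69,p1), (69,p2)}
  {68} × {p1, p2, p3} = {(68,p1), (68,p2), (68,p3)}
  {68, 69, 70} × {p2} = {(68,p2), (69,p2), (70,p2)}
  {69} × {p1, p2, p3} = {(69,p1), (69,p2), (69,p3)}
  {68, 69} × {p1, p2} = {(68,p1), (68,p2), (69,p1), (69,p2)}
  {68, 69} × {p1, p2, p3} = {(68,p1), (68,p2), (68,p3), (69,p1), (69,p2), (69,p3)}
  {68, 69, 70} × {p1, p2} = {(68,p1), (68,p2), (69,p1), (69,p2), (70,p1), (70,p2)}
  {68, 69, 70} × {p1, p2, p3} = {(68,p1), (68,p2), (68,p3), (69,p1), (69,p2), (69,p3), (70,p1), (70,p2), (70,p3)}
These 13 distinct sets form the basis B.
Close under arbitrary unions to get τ_{X×Y}; counting gives |τ_{X×Y}| = 30.


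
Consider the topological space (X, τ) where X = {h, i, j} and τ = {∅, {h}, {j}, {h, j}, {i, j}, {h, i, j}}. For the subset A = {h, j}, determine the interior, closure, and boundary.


int(A) = {h, j}, cl(A) = {h, i, j}, ∂A = {i}.

Closed sets in (X, τ) are complements of opens:
  closed(X, τ) = {∅, {h}, {i}, {h, i}, {i, j}, {h, i, j}}.
int(A) = ⋃ {U ∈ τ : U ⊆ A}. Opens contained in A: ∅, {h}, {j}, {h, j}.
Taking the union of these: int(A) = {h, j}.
cl(A) = ⋂ {C closed : A ⊆ C}. Closed sets containing A: {h, i, j}.
Intersecting these: cl(A) = {h, i, j}.
∂A = cl(A) ∖ int(A) = {h, i, j} ∖ {h, j} = {i}.


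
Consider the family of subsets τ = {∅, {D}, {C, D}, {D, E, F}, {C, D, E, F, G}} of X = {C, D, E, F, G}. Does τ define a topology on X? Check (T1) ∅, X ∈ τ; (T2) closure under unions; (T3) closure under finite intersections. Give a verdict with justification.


τ is NOT a topology on X.

Axiom (T1): ∅ ∈ τ? Yes; X ∈ τ? Yes.
Axiom (T2/T3): check pairwise unions and intersections of members of τ.
Counterexample for (T2): {C, D} ∪ {D, E, F} = {C, D, E, F} ∉ τ. Therefore τ is NOT a topology.


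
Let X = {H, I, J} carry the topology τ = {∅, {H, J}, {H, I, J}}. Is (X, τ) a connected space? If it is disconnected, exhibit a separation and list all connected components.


(X, τ) is connected.

Find clopen sets (U ∈ τ with X ∖ U ∈ τ):
  U = ∅, X ∖ U = {H, I, J} — both open, so U is clopen.
  U = {H, I, J}, X ∖ U = ∅ — both open, so U is clopen.
Only trivial clopens (∅ and X) exist, so (X, τ) is connected.
Compute connected components by grouping points that agree on all clopens:
  component: {H, I, J}


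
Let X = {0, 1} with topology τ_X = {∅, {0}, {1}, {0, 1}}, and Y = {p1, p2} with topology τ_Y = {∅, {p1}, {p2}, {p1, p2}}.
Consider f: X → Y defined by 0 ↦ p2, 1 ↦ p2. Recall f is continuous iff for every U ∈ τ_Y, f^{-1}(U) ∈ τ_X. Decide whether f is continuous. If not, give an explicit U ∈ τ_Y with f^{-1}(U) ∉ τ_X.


f IS continuous.

Compute f^{-1}(U) for each U ∈ τ_Y:
  U = ∅: f^{-1}(U) = ∅ ∈ τ_X ✓.
  U = {p1}: f^{-1}(U) = ∅ ∈ τ_X ✓.
  U = {p2}: f^{-1}(U) = {0, 1} ∈ τ_X ✓.
  U = {p1, p2}: f^{-1}(U) = {0, 1} ∈ τ_X ✓.
Every preimage lies in τ_X, so f IS continuous.


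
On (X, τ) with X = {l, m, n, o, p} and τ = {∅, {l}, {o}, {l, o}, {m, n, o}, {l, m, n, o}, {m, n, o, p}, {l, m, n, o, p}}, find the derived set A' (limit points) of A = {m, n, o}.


A' = {m, n, p}

For each x ∈ X, list the open sets U ∈ τ with x ∈ U, then check whether U ∩ (A ∖ {x}) ≠ ∅ for every such U.
  x = l: open {l} ∋ x has {l} ∩ (A ∖ {l}) = ∅, so x is NOT a limit point.
  x = m: opens ∋ x are {m, n, o}, {l, m, n, o}, {m, n, o, p}, {l, m, n, o, p}; each meets A ∖ {m}, so x IS a limit point.
  x = n: opens ∋ x are {m, n, o}, {l, m, n, o}, {m, n, o, p}, {l, m, n, o, p}; each meets A ∖ {n}, so x IS a limit point.
  x = o: open {o} ∋ x has {o} ∩ (A ∖ {o}) = ∅, so x is NOT a limit point.
  x = p: opens ∋ x are {m, n, o, p}, {l, m, n, o, p}; each meets A ∖ {p}, so x IS a limit point.
Collecting: A' = {m, n, p}.


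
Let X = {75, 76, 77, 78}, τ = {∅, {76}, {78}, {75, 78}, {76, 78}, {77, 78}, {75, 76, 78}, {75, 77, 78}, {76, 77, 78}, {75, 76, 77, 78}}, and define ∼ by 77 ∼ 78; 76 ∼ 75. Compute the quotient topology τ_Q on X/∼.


X/∼ = {[75=76], [77=78]}; |τ_Q| = 3.

Equivalence classes: [75=76], [77=78].
Quotient map π: X → X/∼ sends 75 ↦ [75=76], 76 ↦ [75=76], 77 ↦ [77=78], 78 ↦ [77=78].
For each subset V ⊆ X/∼, compute π^{-1}(V) ⊆ X and check whether π^{-1}(V) ∈ τ. V is open in τ_Q iff π^{-1}(V) ∈ τ.
  V = {}: π^{-1}(V) = ∅ ∈ τ ✓.
  V = {[75=76]}: π^{-1}(V) = {75, 76} ∉ τ ✗.
  V = {[77=78]}: π^{-1}(V) = {77, 78} ∈ τ ✓.
  V = {[75=76], [77=78]}: π^{-1}(V) = {75, 76, 77, 78} ∈ τ ✓.
Open sets in the quotient: τ_Q = {{}, {[77=78]}, {[75=76], [77=78]}} (3 elements).


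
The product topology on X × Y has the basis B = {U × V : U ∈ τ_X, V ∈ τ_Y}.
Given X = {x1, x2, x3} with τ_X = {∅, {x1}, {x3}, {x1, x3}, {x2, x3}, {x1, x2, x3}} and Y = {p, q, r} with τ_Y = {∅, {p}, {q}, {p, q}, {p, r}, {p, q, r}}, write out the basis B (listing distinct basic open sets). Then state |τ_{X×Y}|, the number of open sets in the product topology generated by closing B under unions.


Basis B = {∅ × ∅, {x1} × {p}, {x1} × {q}, {x3} × {p}, {x3} × {q}, {x1} × {p, q}, {x1} × {p, r}, {x1, x3} × {p}, {x1, x3} × {q}, {x2, x3} × {p}, {x2, x3} × {q}, {x3} × {p, q}, {x3} × {p, r}, {x1} × {p, q, r}, {x1, x2, x3} × {p}, {x1, x2, x3} × {q}, {x3} × {p, q, r}, {x1, x3} × {p, q}, {x1, x3} × {p, r}, {x2, x3} × {p, q}, {x2, x3} × {p, r}, {x1, x3} × {p, q, r}, {x1, x2, x3} × {p, q}, {x1, x2, x3} × {p, r}, {x2, x3} × {p, q, r}, {x1, x2, x3} × {p, q, r}}; |τ_{X×Y}| = 108.

Enumerate products U × V with U ∈ τ_X, V ∈ τ_Y (deduplicated):
  ∅ × ∅ = {} (∅)
  {x1} × {p} = {(x1,p)}
  {x1} × {q} = {(x1,q)}
  {x3} × {p} = {(x3,p)}
  {x3} × {q} = {(x3,q)}
  {x1} × {p, q} = {(x1,p), (x1,q)}
  {x1} × {p, r} = {(x1,p), (x1,r)}
  {x1, x3} × {p} = {(x1,p), (x3,p)}
  {x1, x3} × {q} = {(x1,q), (x3,q)}
  {x2, x3} × {p} = {(x2,p), (x3,p)}
  {x2, x3} × {q} = {(x2,q), (x3,q)}
  {x3} × {p, q} = {(x3,p), (x3,q)}
  {x3} × {p, r} = {(x3,p), (x3,r)}
  {x1} × {p, q, r} = {(x1,p), (x1,q), (x1,r)}
  {x1, x2, x3} × {p} = {(x1,p), (x2,p), (x3,p)}
  {x1, x2, x3} × {q} = {(x1,q), (x2,q), (x3,q)}
  {x3} × {p, q, r} = {(x3,p), (x3,q), (x3,r)}
  {x1, x3} × {p, q} = {(x1,p), (x1,q), (x3,p), (x3,q)}
  {x1, x3} × {p, r} = {(x1,p), (x1,r), (x3,p), (x3,r)}
  {x2, x3} × {p, q} = {(x2,p), (x2,q), (x3,p), (x3,q)}
  {x2, x3} × {p, r} = {(x2,p), (x2,r), (x3,p), (x3,r)}
  {x1, x3} × {p, q, r} = {(x1,p), (x1,q), (x1,r), (x3,p), (x3,q), (x3,r)}
  {x1, x2, x3} × {p, q} = {(x1,p), (x1,q), (x2,p), (x2,q), (x3,p), (x3,q)}
  {x1, x2, x3} × {p, r} = {(x1,p), (x1,r), (x2,p), (x2,r), (x3,p), (x3,r)}
  {x2, x3} × {p, q, r} = {(x2,p), (x2,q), (x2,r), (x3,p), (x3,q), (x3,r)}
  {x1, x2, x3} × {p, q, r} = {(x1,p), (x1,q), (x1,r), (x2,p), (x2,q), (x2,r), (x3,p), (x3,q), (x3,r)}
These 26 distinct sets form the basis B.
Close under arbitrary unions to get τ_{X×Y}; counting gives |τ_{X×Y}| = 108.


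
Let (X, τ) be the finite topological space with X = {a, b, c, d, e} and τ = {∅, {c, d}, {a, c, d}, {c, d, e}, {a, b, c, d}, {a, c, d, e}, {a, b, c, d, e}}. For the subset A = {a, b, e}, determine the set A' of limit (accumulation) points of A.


A' = {b}

For each x ∈ X, list the open sets U ∈ τ with x ∈ U, then check whether U ∩ (A ∖ {x}) ≠ ∅ for every such U.
  x = a: open {a, c, d} ∋ x has {a, c, d} ∩ (A ∖ {a}) = ∅, so x is NOT a limit point.
  x = b: opens ∋ x are {a, b, c, d}, {a, b, c, d, e}; each meets A ∖ {b}, so x IS a limit point.
  x = c: open {c, d} ∋ x has {c, d} ∩ (A ∖ {c}) = ∅, so x is NOT a limit point.
  x = d: open {c, d} ∋ x has {c, d} ∩ (A ∖ {d}) = ∅, so x is NOT a limit point.
  x = e: open {c, d, e} ∋ x has {c, d, e} ∩ (A ∖ {e}) = ∅, so x is NOT a limit point.
Collecting: A' = {b}.


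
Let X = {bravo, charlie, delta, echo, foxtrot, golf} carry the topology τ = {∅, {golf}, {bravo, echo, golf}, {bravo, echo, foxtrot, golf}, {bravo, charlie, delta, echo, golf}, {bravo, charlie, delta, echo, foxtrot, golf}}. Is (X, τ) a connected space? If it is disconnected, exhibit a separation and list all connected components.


(X, τ) is connected.

Find clopen sets (U ∈ τ with X ∖ U ∈ τ):
  U = ∅, X ∖ U = {bravo, charlie, delta, echo, foxtrot, golf} — both open, so U is clopen.
  U = {bravo, charlie, delta, echo, foxtrot, golf}, X ∖ U = ∅ — both open, so U is clopen.
Only trivial clopens (∅ and X) exist, so (X, τ) is connected.
Compute connected components by grouping points that agree on all clopens:
  component: {bravo, charlie, delta, echo, foxtrot, golf}


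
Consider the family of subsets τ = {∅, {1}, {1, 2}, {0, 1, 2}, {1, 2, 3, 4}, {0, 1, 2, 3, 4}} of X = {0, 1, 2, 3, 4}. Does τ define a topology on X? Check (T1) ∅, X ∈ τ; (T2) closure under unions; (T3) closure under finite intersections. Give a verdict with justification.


τ IS a topology on X.

Axiom (T1): ∅ ∈ τ? Yes; X ∈ τ? Yes.
Axiom (T2/T3): check pairwise unions and intersections of members of τ.
All pairwise intersections and unions checked — each lies in τ. Therefore τ satisfies (T1), (T2), (T3): it IS a topology on X.


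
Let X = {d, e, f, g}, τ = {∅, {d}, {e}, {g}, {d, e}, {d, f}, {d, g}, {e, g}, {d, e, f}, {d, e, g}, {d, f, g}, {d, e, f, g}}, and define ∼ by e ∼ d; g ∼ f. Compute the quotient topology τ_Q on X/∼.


X/∼ = {[d=e], [f=g]}; |τ_Q| = 3.

Equivalence classes: [d=e], [f=g].
Quotient map π: X → X/∼ sends d ↦ [d=e], e ↦ [d=e], f ↦ [f=g], g ↦ [f=g].
For each subset V ⊆ X/∼, compute π^{-1}(V) ⊆ X and check whether π^{-1}(V) ∈ τ. V is open in τ_Q iff π^{-1}(V) ∈ τ.
  V = {}: π^{-1}(V) = ∅ ∈ τ ✓.
  V = {[d=e]}: π^{-1}(V) = {d, e} ∈ τ ✓.
  V = {[f=g]}: π^{-1}(V) = {f, g} ∉ τ ✗.
  V = {[d=e], [f=g]}: π^{-1}(V) = {d, e, f, g} ∈ τ ✓.
Open sets in the quotient: τ_Q = {{}, {[d=e]}, {[d=e], [f=g]}} (3 elements).


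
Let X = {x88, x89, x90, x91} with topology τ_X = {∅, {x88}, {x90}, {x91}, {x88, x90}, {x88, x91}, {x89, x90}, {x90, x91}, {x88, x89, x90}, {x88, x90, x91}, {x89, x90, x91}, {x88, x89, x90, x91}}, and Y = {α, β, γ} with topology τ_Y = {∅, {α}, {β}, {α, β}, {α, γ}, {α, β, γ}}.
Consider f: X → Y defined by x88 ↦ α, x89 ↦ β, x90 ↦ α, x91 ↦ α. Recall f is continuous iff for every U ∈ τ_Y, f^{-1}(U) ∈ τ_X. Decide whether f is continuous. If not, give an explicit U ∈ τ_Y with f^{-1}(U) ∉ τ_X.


f is NOT continuous.

Compute f^{-1}(U) for each U ∈ τ_Y:
  U = ∅: f^{-1}(U) = ∅ ∈ τ_X ✓.
  U = {α}: f^{-1}(U) = {x88, x90, x91} ∈ τ_X ✓.
  U = {β}: f^{-1}(U) = {x89} ∉ τ_X ✗.
  U = {α, β}: f^{-1}(U) = {x88, x89, x90, x91} ∈ τ_X ✓.
  U = {α, γ}: f^{-1}(U) = {x88, x90, x91} ∈ τ_X ✓.
  U = {α, β, γ}: f^{-1}(U) = {x88, x89, x90, x91} ∈ τ_X ✓.
Found U = {β} with f^{-1}(U) = {x89} not in τ_X. Therefore f is NOT continuous.


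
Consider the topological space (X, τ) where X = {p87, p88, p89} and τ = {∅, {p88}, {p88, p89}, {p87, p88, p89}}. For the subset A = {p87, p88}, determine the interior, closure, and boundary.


int(A) = {p88}, cl(A) = {p87, p88, p89}, ∂A = {p87, p89}.

Closed sets in (X, τ) are complements of opens:
  closed(X, τ) = {∅, {p87}, {p87, p89}, {p87, p88, p89}}.
int(A) = ⋃ {U ∈ τ : U ⊆ A}. Opens contained in A: ∅, {p88}.
Taking the union of these: int(A) = {p88}.
cl(A) = ⋂ {C closed : A ⊆ C}. Closed sets containing A: {p87, p88, p89}.
Intersecting these: cl(A) = {p87, p88, p89}.
∂A = cl(A) ∖ int(A) = {p87, p88, p89} ∖ {p88} = {p87, p89}.


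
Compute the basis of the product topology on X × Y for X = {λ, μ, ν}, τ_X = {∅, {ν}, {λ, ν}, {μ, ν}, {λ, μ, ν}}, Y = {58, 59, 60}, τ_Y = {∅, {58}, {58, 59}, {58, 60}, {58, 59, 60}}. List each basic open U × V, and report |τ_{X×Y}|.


Basis B = {∅ × ∅, {ν} × {58}, {λ, ν} × {58}, {μ, ν} × {58}, {ν} × {58, 59}, {ν} × {58, 60}, {λ, μ, ν} × {58}, {ν} × {58, 59, 60}, {λ, ν} × {58, 59}, {λ, ν} × {58, 60}, {μ, ν} × {58, 59}, {μ, ν} × {58, 60}, {λ, ν} × {58, 59, 60}, {λ, μ, ν} × {58, 59}, {λ, μ, ν} × {58, 60}, {μ, ν} × {58, 59, 60}, {λ, μ, ν} × {58, 59, 60}}; |τ_{X×Y}| = 48.

Enumerate products U × V with U ∈ τ_X, V ∈ τ_Y (deduplicated):
  ∅ × ∅ = {} (∅)
  {ν} × {58} = {(ν,58)}
  {λ, ν} × {58} = {(λ,58), (ν,58)}
  {μ, ν} × {58} = {(μ,58), (ν,58)}
  {ν} × {58, 59} = {(ν,58), (ν,59)}
  {ν} × {58, 60} = {(ν,58), (ν,60)}
  {λ, μ, ν} × {58} = {(λ,58), (μ,58), (ν,58)}
  {ν} × {58, 59, 60} = {(ν,58), (ν,59), (ν,60)}
  {λ, ν} × {58, 59} = {(λ,58), (λ,59), (ν,58), (ν,59)}
  {λ, ν} × {58, 60} = {(λ,58), (λ,60), (ν,58), (ν,60)}
  {μ, ν} × {58, 59} = {(μ,58), (μ,59), (ν,58), (ν,59)}
  {μ, ν} × {58, 60} = {(μ,58), (μ,60), (ν,58), (ν,60)}
  {λ, ν} × {58, 59, 60} = {(λ,58), (λ,59), (λ,60), (ν,58), (ν,59), (ν,60)}
  {λ, μ, ν} × {58, 59} = {(λ,58), (λ,59), (μ,58), (μ,59), (ν,58), (ν,59)}
  {λ, μ, ν} × {58, 60} = {(λ,58), (λ,60), (μ,58), (μ,60), (ν,58), (ν,60)}
  {μ, ν} × {58, 59, 60} = {(μ,58), (μ,59), (μ,60), (ν,58), (ν,59), (ν,60)}
  {λ, μ, ν} × {58, 59, 60} = {(λ,58), (λ,59), (λ,60), (μ,58), (μ,59), (μ,60), (ν,58), (ν,59), (ν,60)}
These 17 distinct sets form the basis B.
Close under arbitrary unions to get τ_{X×Y}; counting gives |τ_{X×Y}| = 48.


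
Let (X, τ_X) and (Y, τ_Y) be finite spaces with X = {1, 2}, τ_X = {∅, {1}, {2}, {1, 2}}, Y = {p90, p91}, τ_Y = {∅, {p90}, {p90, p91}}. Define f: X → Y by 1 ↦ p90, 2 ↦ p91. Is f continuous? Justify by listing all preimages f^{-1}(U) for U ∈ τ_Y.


f IS continuous.

Compute f^{-1}(U) for each U ∈ τ_Y:
  U = ∅: f^{-1}(U) = ∅ ∈ τ_X ✓.
  U = {p90}: f^{-1}(U) = {1} ∈ τ_X ✓.
  U = {p90, p91}: f^{-1}(U) = {1, 2} ∈ τ_X ✓.
Every preimage lies in τ_X, so f IS continuous.


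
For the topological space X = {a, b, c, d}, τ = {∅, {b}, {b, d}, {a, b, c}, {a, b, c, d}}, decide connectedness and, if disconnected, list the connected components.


(X, τ) is connected.

Find clopen sets (U ∈ τ with X ∖ U ∈ τ):
  U = ∅, X ∖ U = {a, b, c, d} — both open, so U is clopen.
  U = {a, b, c, d}, X ∖ U = ∅ — both open, so U is clopen.
Only trivial clopens (∅ and X) exist, so (X, τ) is connected.
Compute connected components by grouping points that agree on all clopens:
  component: {a, b, c, d}


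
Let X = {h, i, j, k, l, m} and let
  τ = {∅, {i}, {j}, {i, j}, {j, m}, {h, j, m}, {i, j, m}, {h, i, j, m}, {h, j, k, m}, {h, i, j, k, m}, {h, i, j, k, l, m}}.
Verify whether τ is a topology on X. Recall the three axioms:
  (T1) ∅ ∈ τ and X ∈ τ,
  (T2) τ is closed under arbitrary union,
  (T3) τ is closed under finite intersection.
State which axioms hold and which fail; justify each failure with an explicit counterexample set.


τ IS a topology on X.

Axiom (T1): ∅ ∈ τ? Yes; X ∈ τ? Yes.
Axiom (T2/T3): check pairwise unions and intersections of members of τ.
All pairwise intersections and unions checked — each lies in τ. Therefore τ satisfies (T1), (T2), (T3): it IS a topology on X.


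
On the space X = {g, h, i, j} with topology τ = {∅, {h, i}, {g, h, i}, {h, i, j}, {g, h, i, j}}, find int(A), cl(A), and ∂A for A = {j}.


int(A) = ∅, cl(A) = {j}, ∂A = {j}.

Closed sets in (X, τ) are complements of opens:
  closed(X, τ) = {∅, {g}, {j}, {g, j}, {g, h, i, j}}.
int(A) = ⋃ {U ∈ τ : U ⊆ A}. Opens contained in A: ∅.
Taking the union of these: int(A) = ∅.
cl(A) = ⋂ {C closed : A ⊆ C}. Closed sets containing A: {j}, {g, j}, {g, h, i, j}.
Intersecting these: cl(A) = {j}.
∂A = cl(A) ∖ int(A) = {j} ∖ ∅ = {j}.


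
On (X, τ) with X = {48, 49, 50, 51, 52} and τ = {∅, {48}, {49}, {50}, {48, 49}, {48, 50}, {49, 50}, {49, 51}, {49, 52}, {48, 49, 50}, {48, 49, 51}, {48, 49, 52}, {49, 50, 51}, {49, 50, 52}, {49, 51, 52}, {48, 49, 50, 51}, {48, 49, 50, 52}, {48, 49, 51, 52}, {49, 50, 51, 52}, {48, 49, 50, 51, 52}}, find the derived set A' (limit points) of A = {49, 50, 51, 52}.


A' = {51, 52}

For each x ∈ X, list the open sets U ∈ τ with x ∈ U, then check whether U ∩ (A ∖ {x}) ≠ ∅ for every such U.
  x = 48: open {48} ∋ x has {48} ∩ (A ∖ {48}) = ∅, so x is NOT a limit point.
  x = 49: open {49} ∋ x has {49} ∩ (A ∖ {49}) = ∅, so x is NOT a limit point.
  x = 50: open {50} ∋ x has {50} ∩ (A ∖ {50}) = ∅, so x is NOT a limit point.
  x = 51: opens ∋ x are {49, 51}, {48, 49, 51}, {49, 50, 51}, {49, 51, 52}, {48, 49, 50, 51}, {48, 49, 51, 52}, {49, 50, 51, 52}, {48, 49, 50, 51, 52}; each meets A ∖ {51}, so x IS a limit point.
  x = 52: opens ∋ x are {49, 52}, {48, 49, 52}, {49, 50, 52}, {49, 51, 52}, {48, 49, 50, 52}, {48, 49, 51, 52}, {49, 50, 51, 52}, {48, 49, 50, 51, 52}; each meets A ∖ {52}, so x IS a limit point.
Collecting: A' = {51, 52}.


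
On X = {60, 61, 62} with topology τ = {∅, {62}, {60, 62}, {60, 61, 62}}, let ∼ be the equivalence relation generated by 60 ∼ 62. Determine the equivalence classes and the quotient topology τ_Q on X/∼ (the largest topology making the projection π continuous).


X/∼ = {[60=62], [61]}; |τ_Q| = 3.

Equivalence classes: [60=62], [61].
Quotient map π: X → X/∼ sends 60 ↦ [60=62], 61 ↦ [61], 62 ↦ [60=62].
For each subset V ⊆ X/∼, compute π^{-1}(V) ⊆ X and check whether π^{-1}(V) ∈ τ. V is open in τ_Q iff π^{-1}(V) ∈ τ.
  V = {}: π^{-1}(V) = ∅ ∈ τ ✓.
  V = {[60=62]}: π^{-1}(V) = {60, 62} ∈ τ ✓.
  V = {[61]}: π^{-1}(V) = {61} ∉ τ ✗.
  V = {[60=62], [61]}: π^{-1}(V) = {60, 61, 62} ∈ τ ✓.
Open sets in the quotient: τ_Q = {{}, {[60=62]}, {[60=62], [61]}} (3 elements).


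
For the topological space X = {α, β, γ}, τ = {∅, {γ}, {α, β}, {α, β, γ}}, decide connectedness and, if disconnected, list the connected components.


(X, τ) is disconnected; components = [{γ}, {α, β}].

Find clopen sets (U ∈ τ with X ∖ U ∈ τ):
  U = ∅, X ∖ U = {α, β, γ} — both open, so U is clopen.
  U = {γ}, X ∖ U = {α, β} — both open, so U is clopen.
  U = {α, β}, X ∖ U = {γ} — both open, so U is clopen.
  U = {α, β, γ}, X ∖ U = ∅ — both open, so U is clopen.
Nontrivial clopen(s) exist: e.g. {γ}. So (X, τ) is disconnected.
Compute connected components by grouping points that agree on all clopens:
  component: {γ}
  component: {α, β}


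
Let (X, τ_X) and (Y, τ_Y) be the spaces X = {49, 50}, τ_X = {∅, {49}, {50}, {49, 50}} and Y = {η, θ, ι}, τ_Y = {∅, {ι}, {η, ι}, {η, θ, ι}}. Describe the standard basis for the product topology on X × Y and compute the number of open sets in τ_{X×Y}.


Basis B = {∅ × ∅, {49} × {ι}, {50} × {ι}, {49} × {η, ι}, {49, 50} × {ι}, {50} × {η, ι}, {49} × {η, θ, ι}, {50} × {η, θ, ι}, {49, 50} × {η, ι}, {49, 50} × {η, θ, ι}}; |τ_{X×Y}| = 16.

Enumerate products U × V with U ∈ τ_X, V ∈ τ_Y (deduplicated):
  ∅ × ∅ = {} (∅)
  {49} × {ι} = {(49,ι)}
  {50} × {ι} = {(50,ι)}
  {49} × {η, ι} = {(49,η), (49,ι)}
  {49, 50} × {ι} = {(49,ι), (50,ι)}
  {50} × {η, ι} = {(50,η), (50,ι)}
  {49} × {η, θ, ι} = {(49,η), (49,θ), (49,ι)}
  {50} × {η, θ, ι} = {(50,η), (50,θ), (50,ι)}
  {49, 50} × {η, ι} = {(49,η), (49,ι), (50,η), (50,ι)}
  {49, 50} × {η, θ, ι} = {(49,η), (49,θ), (49,ι), (50,η), (50,θ), (50,ι)}
These 10 distinct sets form the basis B.
Close under arbitrary unions to get τ_{X×Y}; counting gives |τ_{X×Y}| = 16.


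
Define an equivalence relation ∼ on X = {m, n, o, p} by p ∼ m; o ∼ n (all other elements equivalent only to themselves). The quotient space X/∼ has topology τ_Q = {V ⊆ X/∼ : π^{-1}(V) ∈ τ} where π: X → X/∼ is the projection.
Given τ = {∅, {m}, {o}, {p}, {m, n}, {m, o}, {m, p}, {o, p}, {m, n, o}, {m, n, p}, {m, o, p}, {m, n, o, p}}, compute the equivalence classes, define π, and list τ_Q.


X/∼ = {[m=p], [n=o]}; |τ_Q| = 3.

Equivalence classes: [m=p], [n=o].
Quotient map π: X → X/∼ sends m ↦ [m=p], n ↦ [n=o], o ↦ [n=o], p ↦ [m=p].
For each subset V ⊆ X/∼, compute π^{-1}(V) ⊆ X and check whether π^{-1}(V) ∈ τ. V is open in τ_Q iff π^{-1}(V) ∈ τ.
  V = {}: π^{-1}(V) = ∅ ∈ τ ✓.
  V = {[m=p]}: π^{-1}(V) = {m, p} ∈ τ ✓.
  V = {[n=o]}: π^{-1}(V) = {n, o} ∉ τ ✗.
  V = {[m=p], [n=o]}: π^{-1}(V) = {m, n, o, p} ∈ τ ✓.
Open sets in the quotient: τ_Q = {{}, {[m=p]}, {[m=p], [n=o]}} (3 elements).


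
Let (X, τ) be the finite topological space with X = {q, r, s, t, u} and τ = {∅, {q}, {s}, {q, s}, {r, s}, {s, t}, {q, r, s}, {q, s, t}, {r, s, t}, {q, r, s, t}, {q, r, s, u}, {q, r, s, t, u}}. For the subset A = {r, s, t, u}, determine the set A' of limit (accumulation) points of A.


A' = {r, t, u}

For each x ∈ X, list the open sets U ∈ τ with x ∈ U, then check whether U ∩ (A ∖ {x}) ≠ ∅ for every such U.
  x = q: open {q} ∋ x has {q} ∩ (A ∖ {q}) = ∅, so x is NOT a limit point.
  x = r: opens ∋ x are {r, s}, {q, r, s}, {r, s, t}, {q, r, s, t}, {q, r, s, u}, {q, r, s, t, u}; each meets A ∖ {r}, so x IS a limit point.
  x = s: open {s} ∋ x has {s} ∩ (A ∖ {s}) = ∅, so x is NOT a limit point.
  x = t: opens ∋ x are {s, t}, {q, s, t}, {r, s, t}, {q, r, s, t}, {q, r, s, t, u}; each meets A ∖ {t}, so x IS a limit point.
  x = u: opens ∋ x are {q, r, s, u}, {q, r, s, t, u}; each meets A ∖ {u}, so x IS a limit point.
Collecting: A' = {r, t, u}.


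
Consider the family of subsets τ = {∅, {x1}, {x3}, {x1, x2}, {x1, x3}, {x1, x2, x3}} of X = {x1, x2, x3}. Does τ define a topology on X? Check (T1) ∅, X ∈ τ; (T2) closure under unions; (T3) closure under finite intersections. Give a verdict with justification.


τ IS a topology on X.

Axiom (T1): ∅ ∈ τ? Yes; X ∈ τ? Yes.
Axiom (T2/T3): check pairwise unions and intersections of members of τ.
All pairwise intersections and unions checked — each lies in τ. Therefore τ satisfies (T1), (T2), (T3): it IS a topology on X.


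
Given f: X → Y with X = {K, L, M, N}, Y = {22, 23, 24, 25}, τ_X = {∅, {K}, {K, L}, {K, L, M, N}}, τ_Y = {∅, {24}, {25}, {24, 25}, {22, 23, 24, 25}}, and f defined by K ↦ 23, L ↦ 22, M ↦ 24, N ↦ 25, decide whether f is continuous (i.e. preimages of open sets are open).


f is NOT continuous.

Compute f^{-1}(U) for each U ∈ τ_Y:
  U = ∅: f^{-1}(U) = ∅ ∈ τ_X ✓.
  U = {24}: f^{-1}(U) = {M} ∉ τ_X ✗.
  U = {25}: f^{-1}(U) = {N} ∉ τ_X ✗.
  U = {24, 25}: f^{-1}(U) = {M, N} ∉ τ_X ✗.
  U = {22, 23, 24, 25}: f^{-1}(U) = {K, L, M, N} ∈ τ_X ✓.
Found U = {24} with f^{-1}(U) = {M} not in τ_X. Therefore f is NOT continuous.


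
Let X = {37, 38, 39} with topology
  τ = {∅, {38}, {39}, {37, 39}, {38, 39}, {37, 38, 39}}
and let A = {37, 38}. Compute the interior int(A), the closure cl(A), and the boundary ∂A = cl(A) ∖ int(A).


int(A) = {38}, cl(A) = {37, 38}, ∂A = {37}.

Closed sets in (X, τ) are complements of opens:
  closed(X, τ) = {∅, {37}, {38}, {37, 38}, {37, 39}, {37, 38, 39}}.
int(A) = ⋃ {U ∈ τ : U ⊆ A}. Opens contained in A: ∅, {38}.
Taking the union of these: int(A) = {38}.
cl(A) = ⋂ {C closed : A ⊆ C}. Closed sets containing A: {37, 38}, {37, 38, 39}.
Intersecting these: cl(A) = {37, 38}.
∂A = cl(A) ∖ int(A) = {37, 38} ∖ {38} = {37}.


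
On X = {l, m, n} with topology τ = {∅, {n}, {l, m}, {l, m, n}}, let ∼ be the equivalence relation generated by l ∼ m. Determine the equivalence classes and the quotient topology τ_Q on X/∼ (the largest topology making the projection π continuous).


X/∼ = {[l=m], [n]}; |τ_Q| = 4.

Equivalence classes: [l=m], [n].
Quotient map π: X → X/∼ sends l ↦ [l=m], m ↦ [l=m], n ↦ [n].
For each subset V ⊆ X/∼, compute π^{-1}(V) ⊆ X and check whether π^{-1}(V) ∈ τ. V is open in τ_Q iff π^{-1}(V) ∈ τ.
  V = {}: π^{-1}(V) = ∅ ∈ τ ✓.
  V = {[l=m]}: π^{-1}(V) = {l, m} ∈ τ ✓.
  V = {[n]}: π^{-1}(V) = {n} ∈ τ ✓.
  V = {[l=m], [n]}: π^{-1}(V) = {l, m, n} ∈ τ ✓.
Open sets in the quotient: τ_Q = {{}, {[l=m]}, {[n]}, {[l=m], [n]}} (4 elements).


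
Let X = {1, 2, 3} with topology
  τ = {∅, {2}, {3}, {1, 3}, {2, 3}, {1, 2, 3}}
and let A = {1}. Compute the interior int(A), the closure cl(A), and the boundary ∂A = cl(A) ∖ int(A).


int(A) = ∅, cl(A) = {1}, ∂A = {1}.

Closed sets in (X, τ) are complements of opens:
  closed(X, τ) = {∅, {1}, {2}, {1, 2}, {1, 3}, {1, 2, 3}}.
int(A) = ⋃ {U ∈ τ : U ⊆ A}. Opens contained in A: ∅.
Taking the union of these: int(A) = ∅.
cl(A) = ⋂ {C closed : A ⊆ C}. Closed sets containing A: {1}, {1, 2}, {1, 3}, {1, 2, 3}.
Intersecting these: cl(A) = {1}.
∂A = cl(A) ∖ int(A) = {1} ∖ ∅ = {1}.


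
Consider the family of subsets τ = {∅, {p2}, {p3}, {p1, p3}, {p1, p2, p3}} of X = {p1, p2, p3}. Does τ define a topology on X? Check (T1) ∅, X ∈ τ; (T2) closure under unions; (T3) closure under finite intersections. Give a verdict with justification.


τ is NOT a topology on X.

Axiom (T1): ∅ ∈ τ? Yes; X ∈ τ? Yes.
Axiom (T2/T3): check pairwise unions and intersections of members of τ.
Counterexample for (T2): {p2} ∪ {p3} = {p2, p3} ∉ τ. Therefore τ is NOT a topology.


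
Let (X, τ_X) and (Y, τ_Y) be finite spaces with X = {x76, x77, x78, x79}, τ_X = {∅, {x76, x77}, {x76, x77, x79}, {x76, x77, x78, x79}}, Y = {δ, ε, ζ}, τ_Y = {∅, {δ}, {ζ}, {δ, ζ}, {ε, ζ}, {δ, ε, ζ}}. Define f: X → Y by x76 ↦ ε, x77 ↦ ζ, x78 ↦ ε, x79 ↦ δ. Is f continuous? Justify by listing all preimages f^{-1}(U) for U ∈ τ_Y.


f is NOT continuous.

Compute f^{-1}(U) for each U ∈ τ_Y:
  U = ∅: f^{-1}(U) = ∅ ∈ τ_X ✓.
  U = {δ}: f^{-1}(U) = {x79} ∉ τ_X ✗.
  U = {ζ}: f^{-1}(U) = {x77} ∉ τ_X ✗.
  U = {δ, ζ}: f^{-1}(U) = {x77, x79} ∉ τ_X ✗.
  U = {ε, ζ}: f^{-1}(U) = {x76, x77, x78} ∉ τ_X ✗.
  U = {δ, ε, ζ}: f^{-1}(U) = {x76, x77, x78, x79} ∈ τ_X ✓.
Found U = {δ} with f^{-1}(U) = {x79} not in τ_X. Therefore f is NOT continuous.


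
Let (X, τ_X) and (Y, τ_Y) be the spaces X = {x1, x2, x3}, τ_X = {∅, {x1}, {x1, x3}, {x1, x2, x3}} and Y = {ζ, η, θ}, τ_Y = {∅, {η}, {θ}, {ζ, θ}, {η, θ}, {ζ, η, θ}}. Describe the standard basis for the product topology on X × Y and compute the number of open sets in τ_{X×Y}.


Basis B = {∅ × ∅, {x1} × {η}, {x1} × {θ}, {x1} × {ζ, θ}, {x1} × {η, θ}, {x1, x3} × {η}, {x1, x3} × {θ}, {x1} × {ζ, η, θ}, {x1, x2, x3} × {η}, {x1, x2, x3} × {θ}, {x1, x3} × {ζ, θ}, {x1, x3} × {η, θ}, {x1, x3} × {ζ, η, θ}, {x1, x2, x3} × {ζ, θ}, {x1, x2, x3} × {η, θ}, {x1, x2, x3} × {ζ, η, θ}}; |τ_{X×Y}| = 40.

Enumerate products U × V with U ∈ τ_X, V ∈ τ_Y (deduplicated):
  ∅ × ∅ = {} (∅)
  {x1} × {η} = {(x1,η)}
  {x1} × {θ} = {(x1,θ)}
  {x1} × {ζ, θ} = {(x1,ζ), (x1,θ)}
  {x1} × {η, θ} = {(x1,η), (x1,θ)}
  {x1, x3} × {η} = {(x1,η), (x3,η)}
  {x1, x3} × {θ} = {(x1,θ), (x3,θ)}
  {x1} × {ζ, η, θ} = {(x1,ζ), (x1,η), (x1,θ)}
  {x1, x2, x3} × {η} = {(x1,η), (x2,η), (x3,η)}
  {x1, x2, x3} × {θ} = {(x1,θ), (x2,θ), (x3,θ)}
  {x1, x3} × {ζ, θ} = {(x1,ζ), (x1,θ), (x3,ζ), (x3,θ)}
  {x1, x3} × {η, θ} = {(x1,η), (x1,θ), (x3,η), (x3,θ)}
  {x1, x3} × {ζ, η, θ} = {(x1,ζ), (x1,η), (x1,θ), (x3,ζ), (x3,η), (x3,θ)}
  {x1, x2, x3} × {ζ, θ} = {(x1,ζ), (x1,θ), (x2,ζ), (x2,θ), (x3,ζ), (x3,θ)}
  {x1, x2, x3} × {η, θ} = {(x1,η), (x1,θ), (x2,η), (x2,θ), (x3,η), (x3,θ)}
  {x1, x2, x3} × {ζ, η, θ} = {(x1,ζ), (x1,η), (x1,θ), (x2,ζ), (x2,η), (x2,θ), (x3,ζ), (x3,η), (x3,θ)}
These 16 distinct sets form the basis B.
Close under arbitrary unions to get τ_{X×Y}; counting gives |τ_{X×Y}| = 40.


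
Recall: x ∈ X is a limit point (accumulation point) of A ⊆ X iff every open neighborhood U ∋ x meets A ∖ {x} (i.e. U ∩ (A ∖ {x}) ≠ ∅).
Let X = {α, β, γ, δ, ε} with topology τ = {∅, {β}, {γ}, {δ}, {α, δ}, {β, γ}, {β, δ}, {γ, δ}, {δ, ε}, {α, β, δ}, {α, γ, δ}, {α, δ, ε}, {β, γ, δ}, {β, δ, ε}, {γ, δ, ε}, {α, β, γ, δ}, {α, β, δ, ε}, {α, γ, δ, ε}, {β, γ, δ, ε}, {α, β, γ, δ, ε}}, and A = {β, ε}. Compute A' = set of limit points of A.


A' = ∅

For each x ∈ X, list the open sets U ∈ τ with x ∈ U, then check whether U ∩ (A ∖ {x}) ≠ ∅ for every such U.
  x = α: open {α, δ} ∋ x has {α, δ} ∩ (A ∖ {α}) = ∅, so x is NOT a limit point.
  x = β: open {β} ∋ x has {β} ∩ (A ∖ {β}) = ∅, so x is NOT a limit point.
  x = γ: open {γ} ∋ x has {γ} ∩ (A ∖ {γ}) = ∅, so x is NOT a limit point.
  x = δ: open {δ} ∋ x has {δ} ∩ (A ∖ {δ}) = ∅, so x is NOT a limit point.
  x = ε: open {δ, ε} ∋ x has {δ, ε} ∩ (A ∖ {ε}) = ∅, so x is NOT a limit point.
Collecting: A' = ∅.
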